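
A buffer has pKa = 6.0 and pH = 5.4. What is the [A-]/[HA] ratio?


[A-]/[HA] = 10^(pH - pKa)
= 10^(5.4 - 6.0)
= 0.2512

0.2512


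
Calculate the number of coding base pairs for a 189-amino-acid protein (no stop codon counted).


Each amino acid = 1 codon = 3 bp
bp = 189 * 3 = 567 bp

567 bp


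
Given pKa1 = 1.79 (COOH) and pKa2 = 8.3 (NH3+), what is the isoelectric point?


pI = (pKa1 + pKa2) / 2
pI = (1.79 + 8.3) / 2
pI = 5.045

5.045


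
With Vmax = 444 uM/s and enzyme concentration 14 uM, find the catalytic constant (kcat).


kcat = Vmax / [E]t
kcat = 444 / 14
kcat = 31.7143 s^-1

31.7143 s^-1


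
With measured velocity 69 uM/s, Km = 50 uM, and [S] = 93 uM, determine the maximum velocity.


Vmax = v * (Km + [S]) / [S]
Vmax = 69 * (50 + 93) / 93
Vmax = 106.0968 uM/s

106.0968 uM/s


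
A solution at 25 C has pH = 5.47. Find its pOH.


pOH = 14 - pH
pOH = 14 - 5.47
pOH = 8.53

8.53


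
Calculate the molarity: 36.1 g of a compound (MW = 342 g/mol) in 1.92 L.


C = (mass / MW) / volume
C = (36.1 / 342) / 1.92
C = 0.055 M

0.055 M


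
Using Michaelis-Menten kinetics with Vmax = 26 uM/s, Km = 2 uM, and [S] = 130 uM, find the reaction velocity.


v = Vmax * [S] / (Km + [S])
v = 26 * 130 / (2 + 130)
v = 25.6061 uM/s

25.6061 uM/s


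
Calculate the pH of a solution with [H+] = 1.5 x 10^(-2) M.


pH = -log10([H+])
pH = -log10(1.5 x 10^(-2))
pH = 1.8239

1.8239


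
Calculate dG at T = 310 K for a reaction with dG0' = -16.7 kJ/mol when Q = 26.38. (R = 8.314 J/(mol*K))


dG = dG0' + RT * ln(Q) / 1000
dG = -16.7 + 8.314 * 310 * ln(26.38) / 1000
dG = -8.2654 kJ/mol

-8.2654 kJ/mol


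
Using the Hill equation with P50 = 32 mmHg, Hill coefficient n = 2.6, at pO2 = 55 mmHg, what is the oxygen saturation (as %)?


Y = pO2^n / (P50^n + pO2^n)
Y = 55^2.6 / (32^2.6 + 55^2.6)
Y = 80.35%

80.35%


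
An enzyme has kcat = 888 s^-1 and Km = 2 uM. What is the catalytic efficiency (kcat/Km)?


Catalytic efficiency = kcat / Km
= 888 / 2
= 444.0 uM^-1*s^-1

444.0 uM^-1*s^-1


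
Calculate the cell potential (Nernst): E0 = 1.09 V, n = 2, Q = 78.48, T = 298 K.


E = E0 - (RT/nF) * ln(Q)
E = 1.09 - (8.314 * 298 / (2 * 96485)) * ln(78.48)
E = 1.034 V

1.034 V


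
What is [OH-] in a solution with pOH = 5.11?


[OH-] = 10^(-pOH)
[OH-] = 10^(-5.11)
[OH-] = 7.762e-06 M

7.762e-06 M


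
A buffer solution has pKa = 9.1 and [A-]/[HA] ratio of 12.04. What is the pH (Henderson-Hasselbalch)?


pH = pKa + log10([A-]/[HA])
pH = 9.1 + log10(12.04)
pH = 10.1806

10.1806


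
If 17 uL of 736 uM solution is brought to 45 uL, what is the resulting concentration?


C2 = C1 * V1 / V2
C2 = 736 * 17 / 45
C2 = 278.0444 uM

278.0444 uM


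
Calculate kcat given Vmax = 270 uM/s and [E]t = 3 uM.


kcat = Vmax / [E]t
kcat = 270 / 3
kcat = 90.0 s^-1

90.0 s^-1


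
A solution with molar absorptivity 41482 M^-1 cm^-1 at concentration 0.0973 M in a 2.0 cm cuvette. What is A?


A = epsilon * c * l
A = 41482 * 0.0973 * 2.0
A = 8072.3972

8072.3972


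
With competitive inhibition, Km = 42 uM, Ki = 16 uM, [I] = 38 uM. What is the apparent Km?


Km_app = Km * (1 + [I]/Ki)
Km_app = 42 * (1 + 38/16)
Km_app = 141.75 uM

141.75 uM


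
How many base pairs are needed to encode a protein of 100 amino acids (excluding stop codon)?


Each amino acid = 1 codon = 3 bp
bp = 100 * 3 = 300 bp

300 bp


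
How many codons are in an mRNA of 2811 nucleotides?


codons = nucleotides / 3
codons = 2811 / 3 = 937

937


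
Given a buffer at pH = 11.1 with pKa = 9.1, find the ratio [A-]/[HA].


[A-]/[HA] = 10^(pH - pKa)
= 10^(11.1 - 9.1)
= 100.0

100.0


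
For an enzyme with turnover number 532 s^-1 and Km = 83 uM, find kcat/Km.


Catalytic efficiency = kcat / Km
= 532 / 83
= 6.4096 uM^-1*s^-1

6.4096 uM^-1*s^-1


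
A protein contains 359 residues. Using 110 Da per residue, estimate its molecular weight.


MW = n_residues * 110 Da
MW = 359 * 110
MW = 39490 Da

39490 Da


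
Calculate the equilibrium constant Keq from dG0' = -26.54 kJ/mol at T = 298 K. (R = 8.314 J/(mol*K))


Keq = exp(-dG0 * 1000 / (R * T))
Keq = exp(-(-26.54) * 1000 / (8.314 * 298))
Keq = 44895.8389

44895.8389


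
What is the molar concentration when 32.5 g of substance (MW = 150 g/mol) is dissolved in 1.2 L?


C = (mass / MW) / volume
C = (32.5 / 150) / 1.2
C = 0.1806 M

0.1806 M


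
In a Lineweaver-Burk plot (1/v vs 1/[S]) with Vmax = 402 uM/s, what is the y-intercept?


y-intercept = 1/Vmax
= 1/402
= 0.0025 s/uM

0.0025 s/uM


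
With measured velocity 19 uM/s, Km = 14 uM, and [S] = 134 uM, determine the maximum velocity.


Vmax = v * (Km + [S]) / [S]
Vmax = 19 * (14 + 134) / 134
Vmax = 20.9851 uM/s

20.9851 uM/s


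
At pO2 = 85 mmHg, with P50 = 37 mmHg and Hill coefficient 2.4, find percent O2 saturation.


Y = pO2^n / (P50^n + pO2^n)
Y = 85^2.4 / (37^2.4 + 85^2.4)
Y = 88.04%

88.04%


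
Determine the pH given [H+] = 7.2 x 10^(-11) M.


pH = -log10([H+])
pH = -log10(7.2 x 10^(-11))
pH = 10.1427

10.1427


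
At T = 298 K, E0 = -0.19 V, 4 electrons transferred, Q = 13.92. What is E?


E = E0 - (RT/nF) * ln(Q)
E = -0.19 - (8.314 * 298 / (4 * 96485)) * ln(13.92)
E = -0.2069 V

-0.2069 V


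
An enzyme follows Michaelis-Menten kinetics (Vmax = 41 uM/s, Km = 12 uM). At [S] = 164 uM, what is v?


v = Vmax * [S] / (Km + [S])
v = 41 * 164 / (12 + 164)
v = 38.2045 uM/s

38.2045 uM/s


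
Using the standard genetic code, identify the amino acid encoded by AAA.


Standard genetic code lookup.
Codon AAA -> Lys

Lys


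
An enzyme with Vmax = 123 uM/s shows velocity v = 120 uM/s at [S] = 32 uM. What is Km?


Km = [S] * (Vmax - v) / v
Km = 32 * (123 - 120) / 120
Km = 0.8 uM

0.8 uM


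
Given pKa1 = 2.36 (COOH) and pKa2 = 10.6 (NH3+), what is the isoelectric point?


pI = (pKa1 + pKa2) / 2
pI = (2.36 + 10.6) / 2
pI = 6.48

6.48


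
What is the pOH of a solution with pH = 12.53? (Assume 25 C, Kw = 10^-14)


pOH = 14 - pH
pOH = 14 - 12.53
pOH = 1.47

1.47


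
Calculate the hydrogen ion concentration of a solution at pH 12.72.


[H+] = 10^(-pH)
[H+] = 10^(-12.72)
[H+] = 1.905e-13 M

1.905e-13 M


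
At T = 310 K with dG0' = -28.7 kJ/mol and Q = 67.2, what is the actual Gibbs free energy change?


dG = dG0' + RT * ln(Q) / 1000
dG = -28.7 + 8.314 * 310 * ln(67.2) / 1000
dG = -17.8554 kJ/mol

-17.8554 kJ/mol


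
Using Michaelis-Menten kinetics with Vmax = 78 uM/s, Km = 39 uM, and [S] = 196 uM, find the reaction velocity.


v = Vmax * [S] / (Km + [S])
v = 78 * 196 / (39 + 196)
v = 65.0553 uM/s

65.0553 uM/s


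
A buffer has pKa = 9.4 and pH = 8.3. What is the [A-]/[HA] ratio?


[A-]/[HA] = 10^(pH - pKa)
= 10^(8.3 - 9.4)
= 0.0794

0.0794


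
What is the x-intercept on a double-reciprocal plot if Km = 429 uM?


x-intercept = -1/Km
= -1/429
= -0.0023 1/uM

-0.0023 1/uM


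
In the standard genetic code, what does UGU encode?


Standard genetic code lookup.
Codon UGU -> Cys

Cys


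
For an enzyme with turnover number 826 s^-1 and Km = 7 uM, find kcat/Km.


Catalytic efficiency = kcat / Km
= 826 / 7
= 118.0 uM^-1*s^-1

118.0 uM^-1*s^-1


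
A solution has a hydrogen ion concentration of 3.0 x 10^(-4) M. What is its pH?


pH = -log10([H+])
pH = -log10(3.0 x 10^(-4))
pH = 3.5229

3.5229


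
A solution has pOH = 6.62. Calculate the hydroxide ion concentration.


[OH-] = 10^(-pOH)
[OH-] = 10^(-6.62)
[OH-] = 2.399e-07 M

2.399e-07 M


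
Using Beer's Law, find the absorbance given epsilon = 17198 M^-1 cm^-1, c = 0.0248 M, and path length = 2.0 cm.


A = epsilon * c * l
A = 17198 * 0.0248 * 2.0
A = 853.0208

853.0208


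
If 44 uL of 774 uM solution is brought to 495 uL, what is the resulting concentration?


C2 = C1 * V1 / V2
C2 = 774 * 44 / 495
C2 = 68.8 uM

68.8 uM


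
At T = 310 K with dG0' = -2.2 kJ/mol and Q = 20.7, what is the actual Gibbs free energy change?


dG = dG0' + RT * ln(Q) / 1000
dG = -2.2 + 8.314 * 310 * ln(20.7) / 1000
dG = 5.6097 kJ/mol

5.6097 kJ/mol


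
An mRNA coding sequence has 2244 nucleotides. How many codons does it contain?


codons = nucleotides / 3
codons = 2244 / 3 = 748

748


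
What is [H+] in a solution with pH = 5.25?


[H+] = 10^(-pH)
[H+] = 10^(-5.25)
[H+] = 5.623e-06 M

5.623e-06 M


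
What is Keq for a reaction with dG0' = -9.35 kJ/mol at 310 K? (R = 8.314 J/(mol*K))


Keq = exp(-dG0 * 1000 / (R * T))
Keq = exp(-(-9.35) * 1000 / (8.314 * 310))
Keq = 37.6289

37.6289


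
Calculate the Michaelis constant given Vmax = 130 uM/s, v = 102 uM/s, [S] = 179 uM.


Km = [S] * (Vmax - v) / v
Km = 179 * (130 - 102) / 102
Km = 49.1373 uM

49.1373 uM


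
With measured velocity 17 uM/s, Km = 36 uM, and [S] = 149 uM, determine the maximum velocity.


Vmax = v * (Km + [S]) / [S]
Vmax = 17 * (36 + 149) / 149
Vmax = 21.1074 uM/s

21.1074 uM/s


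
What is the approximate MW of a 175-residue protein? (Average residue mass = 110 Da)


MW = n_residues * 110 Da
MW = 175 * 110
MW = 19250 Da

19250 Da


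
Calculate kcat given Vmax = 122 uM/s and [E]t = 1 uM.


kcat = Vmax / [E]t
kcat = 122 / 1
kcat = 122.0 s^-1

122.0 s^-1


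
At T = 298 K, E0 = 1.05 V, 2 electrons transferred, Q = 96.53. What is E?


E = E0 - (RT/nF) * ln(Q)
E = 1.05 - (8.314 * 298 / (2 * 96485)) * ln(96.53)
E = 0.9913 V

0.9913 V


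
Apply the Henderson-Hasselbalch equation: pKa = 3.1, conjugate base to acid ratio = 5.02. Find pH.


pH = pKa + log10([A-]/[HA])
pH = 3.1 + log10(5.02)
pH = 3.8007

3.8007


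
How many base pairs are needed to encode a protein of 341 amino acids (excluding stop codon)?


Each amino acid = 1 codon = 3 bp
bp = 341 * 3 = 1023 bp

1023 bp


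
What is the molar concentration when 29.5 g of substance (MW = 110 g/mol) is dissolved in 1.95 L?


C = (mass / MW) / volume
C = (29.5 / 110) / 1.95
C = 0.1375 M

0.1375 M


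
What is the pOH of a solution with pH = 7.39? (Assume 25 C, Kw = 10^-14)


pOH = 14 - pH
pOH = 14 - 7.39
pOH = 6.61

6.61


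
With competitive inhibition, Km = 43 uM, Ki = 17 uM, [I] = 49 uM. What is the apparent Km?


Km_app = Km * (1 + [I]/Ki)
Km_app = 43 * (1 + 49/17)
Km_app = 166.9412 uM

166.9412 uM


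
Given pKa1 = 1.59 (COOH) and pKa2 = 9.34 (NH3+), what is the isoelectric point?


pI = (pKa1 + pKa2) / 2
pI = (1.59 + 9.34) / 2
pI = 5.465

5.465


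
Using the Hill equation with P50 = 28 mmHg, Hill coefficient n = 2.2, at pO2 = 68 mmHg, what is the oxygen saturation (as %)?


Y = pO2^n / (P50^n + pO2^n)
Y = 68^2.2 / (28^2.2 + 68^2.2)
Y = 87.57%

87.57%


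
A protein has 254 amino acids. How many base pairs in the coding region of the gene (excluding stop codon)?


Each amino acid = 1 codon = 3 bp
bp = 254 * 3 = 762 bp

762 bp


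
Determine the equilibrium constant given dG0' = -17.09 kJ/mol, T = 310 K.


Keq = exp(-dG0 * 1000 / (R * T))
Keq = exp(-(-17.09) * 1000 / (8.314 * 310))
Keq = 758.1396

758.1396


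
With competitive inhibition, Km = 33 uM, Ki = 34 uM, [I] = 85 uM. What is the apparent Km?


Km_app = Km * (1 + [I]/Ki)
Km_app = 33 * (1 + 85/34)
Km_app = 115.5 uM

115.5 uM


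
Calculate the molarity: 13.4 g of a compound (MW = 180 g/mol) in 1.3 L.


C = (mass / MW) / volume
C = (13.4 / 180) / 1.3
C = 0.0573 M

0.0573 M


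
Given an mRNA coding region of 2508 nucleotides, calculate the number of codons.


codons = nucleotides / 3
codons = 2508 / 3 = 836

836


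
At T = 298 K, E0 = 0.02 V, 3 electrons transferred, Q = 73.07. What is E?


E = E0 - (RT/nF) * ln(Q)
E = 0.02 - (8.314 * 298 / (3 * 96485)) * ln(73.07)
E = -0.0167 V

-0.0167 V


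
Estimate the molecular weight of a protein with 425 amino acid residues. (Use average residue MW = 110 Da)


MW = n_residues * 110 Da
MW = 425 * 110
MW = 46750 Da

46750 Da


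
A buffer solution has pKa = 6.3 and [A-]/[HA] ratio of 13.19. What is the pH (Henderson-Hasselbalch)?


pH = pKa + log10([A-]/[HA])
pH = 6.3 + log10(13.19)
pH = 7.4202

7.4202


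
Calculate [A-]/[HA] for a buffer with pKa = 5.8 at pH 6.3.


[A-]/[HA] = 10^(pH - pKa)
= 10^(6.3 - 5.8)
= 3.1623

3.1623


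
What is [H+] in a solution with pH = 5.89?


[H+] = 10^(-pH)
[H+] = 10^(-5.89)
[H+] = 1.288e-06 M

1.288e-06 M


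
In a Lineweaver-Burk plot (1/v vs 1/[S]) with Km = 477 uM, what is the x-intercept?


x-intercept = -1/Km
= -1/477
= -0.0021 1/uM

-0.0021 1/uM


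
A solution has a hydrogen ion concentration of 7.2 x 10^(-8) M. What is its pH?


pH = -log10([H+])
pH = -log10(7.2 x 10^(-8))
pH = 7.1427

7.1427


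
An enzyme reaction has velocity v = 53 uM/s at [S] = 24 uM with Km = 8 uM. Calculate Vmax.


Vmax = v * (Km + [S]) / [S]
Vmax = 53 * (8 + 24) / 24
Vmax = 70.6667 uM/s

70.6667 uM/s


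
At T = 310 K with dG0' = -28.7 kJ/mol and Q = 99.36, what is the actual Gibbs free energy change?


dG = dG0' + RT * ln(Q) / 1000
dG = -28.7 + 8.314 * 310 * ln(99.36) / 1000
dG = -16.8475 kJ/mol

-16.8475 kJ/mol


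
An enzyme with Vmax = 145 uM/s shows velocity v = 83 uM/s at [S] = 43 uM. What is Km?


Km = [S] * (Vmax - v) / v
Km = 43 * (145 - 83) / 83
Km = 32.1205 uM

32.1205 uM


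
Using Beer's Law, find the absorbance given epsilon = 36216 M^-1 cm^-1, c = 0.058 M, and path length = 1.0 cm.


A = epsilon * c * l
A = 36216 * 0.058 * 1.0
A = 2100.528

2100.528


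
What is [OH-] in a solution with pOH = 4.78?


[OH-] = 10^(-pOH)
[OH-] = 10^(-4.78)
[OH-] = 1.660e-05 M

1.660e-05 M


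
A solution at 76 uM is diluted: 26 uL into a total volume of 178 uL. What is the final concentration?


C2 = C1 * V1 / V2
C2 = 76 * 26 / 178
C2 = 11.1011 uM

11.1011 uM


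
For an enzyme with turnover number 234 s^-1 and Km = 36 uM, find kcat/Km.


Catalytic efficiency = kcat / Km
= 234 / 36
= 6.5 uM^-1*s^-1

6.5 uM^-1*s^-1


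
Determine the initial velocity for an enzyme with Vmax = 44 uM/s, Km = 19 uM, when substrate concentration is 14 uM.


v = Vmax * [S] / (Km + [S])
v = 44 * 14 / (19 + 14)
v = 18.6667 uM/s

18.6667 uM/s


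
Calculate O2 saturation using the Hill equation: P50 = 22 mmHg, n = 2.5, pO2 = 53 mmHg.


Y = pO2^n / (P50^n + pO2^n)
Y = 53^2.5 / (22^2.5 + 53^2.5)
Y = 90.01%

90.01%


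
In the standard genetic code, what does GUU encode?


Standard genetic code lookup.
Codon GUU -> Val

Val


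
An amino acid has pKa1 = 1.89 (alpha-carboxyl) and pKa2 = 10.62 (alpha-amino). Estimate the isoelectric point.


pI = (pKa1 + pKa2) / 2
pI = (1.89 + 10.62) / 2
pI = 6.255

6.255


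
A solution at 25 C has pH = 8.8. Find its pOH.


pOH = 14 - pH
pOH = 14 - 8.8
pOH = 5.2

5.2


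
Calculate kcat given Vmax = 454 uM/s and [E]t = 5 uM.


kcat = Vmax / [E]t
kcat = 454 / 5
kcat = 90.8 s^-1

90.8 s^-1


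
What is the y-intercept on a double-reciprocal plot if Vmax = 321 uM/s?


y-intercept = 1/Vmax
= 1/321
= 0.0031 s/uM

0.0031 s/uM


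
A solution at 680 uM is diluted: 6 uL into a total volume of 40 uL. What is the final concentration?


C2 = C1 * V1 / V2
C2 = 680 * 6 / 40
C2 = 102.0 uM

102.0 uM


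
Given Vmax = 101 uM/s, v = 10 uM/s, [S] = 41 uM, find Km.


Km = [S] * (Vmax - v) / v
Km = 41 * (101 - 10) / 10
Km = 373.1 uM

373.1 uM


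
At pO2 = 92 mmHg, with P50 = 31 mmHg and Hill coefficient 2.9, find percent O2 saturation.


Y = pO2^n / (P50^n + pO2^n)
Y = 92^2.9 / (31^2.9 + 92^2.9)
Y = 95.91%

95.91%


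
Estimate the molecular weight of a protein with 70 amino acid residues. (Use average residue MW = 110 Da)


MW = n_residues * 110 Da
MW = 70 * 110
MW = 7700 Da

7700 Da


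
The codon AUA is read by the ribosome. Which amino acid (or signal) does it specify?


Standard genetic code lookup.
Codon AUA -> Ile

Ile


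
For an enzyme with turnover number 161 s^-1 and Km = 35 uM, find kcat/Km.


Catalytic efficiency = kcat / Km
= 161 / 35
= 4.6 uM^-1*s^-1

4.6 uM^-1*s^-1


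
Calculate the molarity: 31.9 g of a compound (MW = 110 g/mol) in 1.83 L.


C = (mass / MW) / volume
C = (31.9 / 110) / 1.83
C = 0.1585 M

0.1585 M


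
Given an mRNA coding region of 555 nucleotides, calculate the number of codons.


codons = nucleotides / 3
codons = 555 / 3 = 185

185


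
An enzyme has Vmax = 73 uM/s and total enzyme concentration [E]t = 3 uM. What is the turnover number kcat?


kcat = Vmax / [E]t
kcat = 73 / 3
kcat = 24.3333 s^-1

24.3333 s^-1


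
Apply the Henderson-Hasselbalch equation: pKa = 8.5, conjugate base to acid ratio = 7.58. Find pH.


pH = pKa + log10([A-]/[HA])
pH = 8.5 + log10(7.58)
pH = 9.3797

9.3797


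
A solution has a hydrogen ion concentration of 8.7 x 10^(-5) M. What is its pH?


pH = -log10([H+])
pH = -log10(8.7 x 10^(-5))
pH = 4.0605

4.0605


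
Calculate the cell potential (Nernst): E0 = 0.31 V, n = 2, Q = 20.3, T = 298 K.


E = E0 - (RT/nF) * ln(Q)
E = 0.31 - (8.314 * 298 / (2 * 96485)) * ln(20.3)
E = 0.2713 V

0.2713 V


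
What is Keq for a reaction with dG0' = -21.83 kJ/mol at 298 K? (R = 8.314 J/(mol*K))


Keq = exp(-dG0 * 1000 / (R * T))
Keq = exp(-(-21.83) * 1000 / (8.314 * 298))
Keq = 6707.9298

6707.9298


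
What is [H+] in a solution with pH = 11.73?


[H+] = 10^(-pH)
[H+] = 10^(-11.73)
[H+] = 1.862e-12 M

1.862e-12 M


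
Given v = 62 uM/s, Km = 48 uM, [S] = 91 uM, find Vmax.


Vmax = v * (Km + [S]) / [S]
Vmax = 62 * (48 + 91) / 91
Vmax = 94.7033 uM/s

94.7033 uM/s


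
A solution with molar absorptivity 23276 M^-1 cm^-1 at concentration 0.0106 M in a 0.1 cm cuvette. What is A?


A = epsilon * c * l
A = 23276 * 0.0106 * 0.1
A = 24.6726

24.6726


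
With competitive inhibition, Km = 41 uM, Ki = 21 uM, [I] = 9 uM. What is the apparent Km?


Km_app = Km * (1 + [I]/Ki)
Km_app = 41 * (1 + 9/21)
Km_app = 58.5714 uM

58.5714 uM


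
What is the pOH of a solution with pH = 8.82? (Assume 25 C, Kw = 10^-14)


pOH = 14 - pH
pOH = 14 - 8.82
pOH = 5.18

5.18


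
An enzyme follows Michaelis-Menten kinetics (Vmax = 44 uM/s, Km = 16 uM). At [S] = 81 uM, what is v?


v = Vmax * [S] / (Km + [S])
v = 44 * 81 / (16 + 81)
v = 36.7423 uM/s

36.7423 uM/s


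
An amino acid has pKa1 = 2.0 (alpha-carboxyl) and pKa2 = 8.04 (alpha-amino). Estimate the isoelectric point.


pI = (pKa1 + pKa2) / 2
pI = (2.0 + 8.04) / 2
pI = 5.02

5.02


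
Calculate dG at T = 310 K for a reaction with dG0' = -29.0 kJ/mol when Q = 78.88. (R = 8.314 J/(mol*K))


dG = dG0' + RT * ln(Q) / 1000
dG = -29.0 + 8.314 * 310 * ln(78.88) / 1000
dG = -17.7424 kJ/mol

-17.7424 kJ/mol


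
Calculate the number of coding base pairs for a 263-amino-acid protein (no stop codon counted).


Each amino acid = 1 codon = 3 bp
bp = 263 * 3 = 789 bp

789 bp


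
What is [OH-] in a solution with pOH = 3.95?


[OH-] = 10^(-pOH)
[OH-] = 10^(-3.95)
[OH-] = 1.122e-04 M

1.122e-04 M


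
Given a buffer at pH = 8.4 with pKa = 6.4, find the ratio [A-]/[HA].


[A-]/[HA] = 10^(pH - pKa)
= 10^(8.4 - 6.4)
= 100.0

100.0


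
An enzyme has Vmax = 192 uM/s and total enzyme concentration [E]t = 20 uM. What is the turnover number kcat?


kcat = Vmax / [E]t
kcat = 192 / 20
kcat = 9.6 s^-1

9.6 s^-1


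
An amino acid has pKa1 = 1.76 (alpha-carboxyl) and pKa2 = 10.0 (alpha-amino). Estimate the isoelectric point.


pI = (pKa1 + pKa2) / 2
pI = (1.76 + 10.0) / 2
pI = 5.88

5.88


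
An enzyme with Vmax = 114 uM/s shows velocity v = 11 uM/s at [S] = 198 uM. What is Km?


Km = [S] * (Vmax - v) / v
Km = 198 * (114 - 11) / 11
Km = 1854.0 uM

1854.0 uM


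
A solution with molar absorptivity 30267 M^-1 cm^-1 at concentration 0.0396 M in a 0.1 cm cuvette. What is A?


A = epsilon * c * l
A = 30267 * 0.0396 * 0.1
A = 119.8573

119.8573


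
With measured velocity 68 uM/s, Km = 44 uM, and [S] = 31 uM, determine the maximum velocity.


Vmax = v * (Km + [S]) / [S]
Vmax = 68 * (44 + 31) / 31
Vmax = 164.5161 uM/s

164.5161 uM/s


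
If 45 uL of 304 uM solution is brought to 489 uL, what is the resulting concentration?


C2 = C1 * V1 / V2
C2 = 304 * 45 / 489
C2 = 27.9755 uM

27.9755 uM


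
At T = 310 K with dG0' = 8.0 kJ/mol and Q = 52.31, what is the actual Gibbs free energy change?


dG = dG0' + RT * ln(Q) / 1000
dG = 8.0 + 8.314 * 310 * ln(52.31) / 1000
dG = 18.199 kJ/mol

18.199 kJ/mol


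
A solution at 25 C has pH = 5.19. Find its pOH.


pOH = 14 - pH
pOH = 14 - 5.19
pOH = 8.81

8.81


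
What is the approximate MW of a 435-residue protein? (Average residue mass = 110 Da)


MW = n_residues * 110 Da
MW = 435 * 110
MW = 47850 Da

47850 Da


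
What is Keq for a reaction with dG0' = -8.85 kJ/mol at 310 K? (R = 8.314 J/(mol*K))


Keq = exp(-dG0 * 1000 / (R * T))
Keq = exp(-(-8.85) * 1000 / (8.314 * 310))
Keq = 30.9934

30.9934


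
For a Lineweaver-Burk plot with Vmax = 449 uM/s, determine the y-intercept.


y-intercept = 1/Vmax
= 1/449
= 0.0022 s/uM

0.0022 s/uM


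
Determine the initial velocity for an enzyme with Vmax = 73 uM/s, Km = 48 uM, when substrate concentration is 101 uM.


v = Vmax * [S] / (Km + [S])
v = 73 * 101 / (48 + 101)
v = 49.4832 uM/s

49.4832 uM/s


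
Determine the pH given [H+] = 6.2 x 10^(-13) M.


pH = -log10([H+])
pH = -log10(6.2 x 10^(-13))
pH = 12.2076

12.2076


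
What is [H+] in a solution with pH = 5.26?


[H+] = 10^(-pH)
[H+] = 10^(-5.26)
[H+] = 5.495e-06 M

5.495e-06 M


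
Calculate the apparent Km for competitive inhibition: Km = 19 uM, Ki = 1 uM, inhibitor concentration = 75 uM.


Km_app = Km * (1 + [I]/Ki)
Km_app = 19 * (1 + 75/1)
Km_app = 1444.0 uM

1444.0 uM


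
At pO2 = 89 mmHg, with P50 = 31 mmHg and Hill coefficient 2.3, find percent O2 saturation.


Y = pO2^n / (P50^n + pO2^n)
Y = 89^2.3 / (31^2.3 + 89^2.3)
Y = 91.88%

91.88%


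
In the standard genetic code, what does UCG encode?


Standard genetic code lookup.
Codon UCG -> Ser

Ser


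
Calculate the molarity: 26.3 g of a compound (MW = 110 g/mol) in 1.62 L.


C = (mass / MW) / volume
C = (26.3 / 110) / 1.62
C = 0.1476 M

0.1476 M


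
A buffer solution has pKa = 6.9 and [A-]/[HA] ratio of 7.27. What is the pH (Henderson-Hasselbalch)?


pH = pKa + log10([A-]/[HA])
pH = 6.9 + log10(7.27)
pH = 7.7615

7.7615


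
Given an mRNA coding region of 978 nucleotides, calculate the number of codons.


codons = nucleotides / 3
codons = 978 / 3 = 326

326


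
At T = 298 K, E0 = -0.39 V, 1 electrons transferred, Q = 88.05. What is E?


E = E0 - (RT/nF) * ln(Q)
E = -0.39 - (8.314 * 298 / (1 * 96485)) * ln(88.05)
E = -0.505 V

-0.505 V


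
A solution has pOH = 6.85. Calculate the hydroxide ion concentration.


[OH-] = 10^(-pOH)
[OH-] = 10^(-6.85)
[OH-] = 1.413e-07 M

1.413e-07 M


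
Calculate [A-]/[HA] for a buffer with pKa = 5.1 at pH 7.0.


[A-]/[HA] = 10^(pH - pKa)
= 10^(7.0 - 5.1)
= 79.4328

79.4328


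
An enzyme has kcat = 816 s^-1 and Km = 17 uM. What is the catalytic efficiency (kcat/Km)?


Catalytic efficiency = kcat / Km
= 816 / 17
= 48.0 uM^-1*s^-1

48.0 uM^-1*s^-1


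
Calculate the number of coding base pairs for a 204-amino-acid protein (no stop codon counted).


Each amino acid = 1 codon = 3 bp
bp = 204 * 3 = 612 bp

612 bp


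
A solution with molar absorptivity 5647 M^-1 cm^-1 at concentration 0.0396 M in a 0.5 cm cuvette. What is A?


A = epsilon * c * l
A = 5647 * 0.0396 * 0.5
A = 111.8106

111.8106


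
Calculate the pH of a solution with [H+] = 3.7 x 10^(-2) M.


pH = -log10([H+])
pH = -log10(3.7 x 10^(-2))
pH = 1.4318

1.4318


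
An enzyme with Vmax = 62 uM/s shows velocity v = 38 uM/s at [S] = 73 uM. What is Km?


Km = [S] * (Vmax - v) / v
Km = 73 * (62 - 38) / 38
Km = 46.1053 uM

46.1053 uM


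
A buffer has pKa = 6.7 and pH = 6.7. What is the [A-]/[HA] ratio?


[A-]/[HA] = 10^(pH - pKa)
= 10^(6.7 - 6.7)
= 1.0

1.0


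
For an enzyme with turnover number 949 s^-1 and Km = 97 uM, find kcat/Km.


Catalytic efficiency = kcat / Km
= 949 / 97
= 9.7835 uM^-1*s^-1

9.7835 uM^-1*s^-1


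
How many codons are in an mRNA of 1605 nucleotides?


codons = nucleotides / 3
codons = 1605 / 3 = 535

535


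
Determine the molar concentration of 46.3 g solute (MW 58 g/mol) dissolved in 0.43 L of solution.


C = (mass / MW) / volume
C = (46.3 / 58) / 0.43
C = 1.8565 M

1.8565 M


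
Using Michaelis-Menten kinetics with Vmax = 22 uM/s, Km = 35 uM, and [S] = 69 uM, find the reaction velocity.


v = Vmax * [S] / (Km + [S])
v = 22 * 69 / (35 + 69)
v = 14.5962 uM/s

14.5962 uM/s


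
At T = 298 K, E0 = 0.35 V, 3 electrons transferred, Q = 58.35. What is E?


E = E0 - (RT/nF) * ln(Q)
E = 0.35 - (8.314 * 298 / (3 * 96485)) * ln(58.35)
E = 0.3152 V

0.3152 V


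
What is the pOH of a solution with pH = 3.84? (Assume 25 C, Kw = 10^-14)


pOH = 14 - pH
pOH = 14 - 3.84
pOH = 10.16

10.16


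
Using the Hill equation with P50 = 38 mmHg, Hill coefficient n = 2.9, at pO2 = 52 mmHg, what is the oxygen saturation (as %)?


Y = pO2^n / (P50^n + pO2^n)
Y = 52^2.9 / (38^2.9 + 52^2.9)
Y = 71.29%

71.29%


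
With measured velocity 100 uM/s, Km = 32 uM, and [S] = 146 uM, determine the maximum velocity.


Vmax = v * (Km + [S]) / [S]
Vmax = 100 * (32 + 146) / 146
Vmax = 121.9178 uM/s

121.9178 uM/s


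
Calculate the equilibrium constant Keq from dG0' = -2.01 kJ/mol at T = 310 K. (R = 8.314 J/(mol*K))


Keq = exp(-dG0 * 1000 / (R * T))
Keq = exp(-(-2.01) * 1000 / (8.314 * 310))
Keq = 2.1812

2.1812


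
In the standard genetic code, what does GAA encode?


Standard genetic code lookup.
Codon GAA -> Glu

Glu


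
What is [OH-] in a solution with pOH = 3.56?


[OH-] = 10^(-pOH)
[OH-] = 10^(-3.56)
[OH-] = 2.754e-04 M

2.754e-04 M


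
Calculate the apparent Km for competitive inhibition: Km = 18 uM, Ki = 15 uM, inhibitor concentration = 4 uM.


Km_app = Km * (1 + [I]/Ki)
Km_app = 18 * (1 + 4/15)
Km_app = 22.8 uM

22.8 uM


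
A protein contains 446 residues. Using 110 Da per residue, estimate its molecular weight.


MW = n_residues * 110 Da
MW = 446 * 110
MW = 49060 Da

49060 Da


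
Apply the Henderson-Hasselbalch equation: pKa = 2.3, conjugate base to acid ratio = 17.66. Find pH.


pH = pKa + log10([A-]/[HA])
pH = 2.3 + log10(17.66)
pH = 3.547

3.547


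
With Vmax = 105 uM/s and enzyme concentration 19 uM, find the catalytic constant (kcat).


kcat = Vmax / [E]t
kcat = 105 / 19
kcat = 5.5263 s^-1

5.5263 s^-1


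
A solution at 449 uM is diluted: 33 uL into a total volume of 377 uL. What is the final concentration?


C2 = C1 * V1 / V2
C2 = 449 * 33 / 377
C2 = 39.3024 uM

39.3024 uM


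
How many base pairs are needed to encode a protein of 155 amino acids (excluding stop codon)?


Each amino acid = 1 codon = 3 bp
bp = 155 * 3 = 465 bp

465 bp


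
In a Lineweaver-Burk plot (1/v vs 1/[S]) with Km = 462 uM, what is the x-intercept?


x-intercept = -1/Km
= -1/462
= -0.0022 1/uM

-0.0022 1/uM


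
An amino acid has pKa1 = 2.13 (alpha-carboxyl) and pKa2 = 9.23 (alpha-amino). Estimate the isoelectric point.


pI = (pKa1 + pKa2) / 2
pI = (2.13 + 9.23) / 2
pI = 5.68

5.68


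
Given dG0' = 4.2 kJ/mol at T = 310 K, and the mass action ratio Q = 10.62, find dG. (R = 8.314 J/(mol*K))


dG = dG0' + RT * ln(Q) / 1000
dG = 4.2 + 8.314 * 310 * ln(10.62) / 1000
dG = 10.2896 kJ/mol

10.2896 kJ/mol


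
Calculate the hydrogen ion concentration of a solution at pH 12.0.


[H+] = 10^(-pH)
[H+] = 10^(-12.0)
[H+] = 1.000e-12 M

1.000e-12 M


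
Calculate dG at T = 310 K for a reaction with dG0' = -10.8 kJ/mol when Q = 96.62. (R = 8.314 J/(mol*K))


dG = dG0' + RT * ln(Q) / 1000
dG = -10.8 + 8.314 * 310 * ln(96.62) / 1000
dG = 0.9805 kJ/mol

0.9805 kJ/mol


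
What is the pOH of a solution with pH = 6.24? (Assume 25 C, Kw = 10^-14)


pOH = 14 - pH
pOH = 14 - 6.24
pOH = 7.76

7.76


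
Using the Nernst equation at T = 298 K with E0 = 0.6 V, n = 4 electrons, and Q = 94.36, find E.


E = E0 - (RT/nF) * ln(Q)
E = 0.6 - (8.314 * 298 / (4 * 96485)) * ln(94.36)
E = 0.5708 V

0.5708 V


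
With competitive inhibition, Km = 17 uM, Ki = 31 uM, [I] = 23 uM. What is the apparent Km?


Km_app = Km * (1 + [I]/Ki)
Km_app = 17 * (1 + 23/31)
Km_app = 29.6129 uM

29.6129 uM


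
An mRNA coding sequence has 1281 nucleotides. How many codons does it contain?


codons = nucleotides / 3
codons = 1281 / 3 = 427

427


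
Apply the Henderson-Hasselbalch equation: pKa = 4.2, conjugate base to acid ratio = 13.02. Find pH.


pH = pKa + log10([A-]/[HA])
pH = 4.2 + log10(13.02)
pH = 5.3146

5.3146


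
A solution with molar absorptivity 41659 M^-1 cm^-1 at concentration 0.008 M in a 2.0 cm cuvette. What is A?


A = epsilon * c * l
A = 41659 * 0.008 * 2.0
A = 666.544

666.544


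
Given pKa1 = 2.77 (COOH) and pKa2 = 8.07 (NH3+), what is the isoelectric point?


pI = (pKa1 + pKa2) / 2
pI = (2.77 + 8.07) / 2
pI = 5.42

5.42


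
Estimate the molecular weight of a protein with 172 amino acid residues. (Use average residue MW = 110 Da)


MW = n_residues * 110 Da
MW = 172 * 110
MW = 18920 Da

18920 Da


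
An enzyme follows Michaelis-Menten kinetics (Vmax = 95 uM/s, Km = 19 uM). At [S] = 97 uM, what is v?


v = Vmax * [S] / (Km + [S])
v = 95 * 97 / (19 + 97)
v = 79.4397 uM/s

79.4397 uM/s


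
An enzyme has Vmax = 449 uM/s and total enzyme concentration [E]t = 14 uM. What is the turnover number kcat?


kcat = Vmax / [E]t
kcat = 449 / 14
kcat = 32.0714 s^-1

32.0714 s^-1


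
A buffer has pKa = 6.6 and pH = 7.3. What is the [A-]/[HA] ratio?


[A-]/[HA] = 10^(pH - pKa)
= 10^(7.3 - 6.6)
= 5.0119

5.0119


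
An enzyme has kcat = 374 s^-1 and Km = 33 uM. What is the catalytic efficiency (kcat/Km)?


Catalytic efficiency = kcat / Km
= 374 / 33
= 11.3333 uM^-1*s^-1

11.3333 uM^-1*s^-1


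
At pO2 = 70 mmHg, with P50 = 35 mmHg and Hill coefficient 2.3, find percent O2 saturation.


Y = pO2^n / (P50^n + pO2^n)
Y = 70^2.3 / (35^2.3 + 70^2.3)
Y = 83.12%

83.12%


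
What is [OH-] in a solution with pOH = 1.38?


[OH-] = 10^(-pOH)
[OH-] = 10^(-1.38)
[OH-] = 0.0417 M

0.0417 M


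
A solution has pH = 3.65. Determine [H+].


[H+] = 10^(-pH)
[H+] = 10^(-3.65)
[H+] = 2.239e-04 M

2.239e-04 M


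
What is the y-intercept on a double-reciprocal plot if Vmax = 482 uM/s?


y-intercept = 1/Vmax
= 1/482
= 0.0021 s/uM

0.0021 s/uM


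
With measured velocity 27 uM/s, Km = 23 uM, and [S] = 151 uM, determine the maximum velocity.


Vmax = v * (Km + [S]) / [S]
Vmax = 27 * (23 + 151) / 151
Vmax = 31.1126 uM/s

31.1126 uM/s


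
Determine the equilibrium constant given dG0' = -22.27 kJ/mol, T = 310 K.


Keq = exp(-dG0 * 1000 / (R * T))
Keq = exp(-(-22.27) * 1000 / (8.314 * 310))
Keq = 5657.2408

5657.2408


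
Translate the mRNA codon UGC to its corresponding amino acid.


Standard genetic code lookup.
Codon UGC -> Cys

Cys


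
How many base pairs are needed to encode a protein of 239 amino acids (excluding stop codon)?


Each amino acid = 1 codon = 3 bp
bp = 239 * 3 = 717 bp

717 bp


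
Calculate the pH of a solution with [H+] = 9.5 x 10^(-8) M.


pH = -log10([H+])
pH = -log10(9.5 x 10^(-8))
pH = 7.0223

7.0223


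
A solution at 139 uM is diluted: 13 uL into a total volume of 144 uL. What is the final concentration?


C2 = C1 * V1 / V2
C2 = 139 * 13 / 144
C2 = 12.5486 uM

12.5486 uM


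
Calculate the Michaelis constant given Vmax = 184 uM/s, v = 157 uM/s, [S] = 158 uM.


Km = [S] * (Vmax - v) / v
Km = 158 * (184 - 157) / 157
Km = 27.172 uM

27.172 uM


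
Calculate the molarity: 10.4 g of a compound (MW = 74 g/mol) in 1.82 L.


C = (mass / MW) / volume
C = (10.4 / 74) / 1.82
C = 0.0772 M

0.0772 M


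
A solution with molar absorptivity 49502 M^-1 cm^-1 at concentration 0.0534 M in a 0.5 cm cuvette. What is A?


A = epsilon * c * l
A = 49502 * 0.0534 * 0.5
A = 1321.7034

1321.7034


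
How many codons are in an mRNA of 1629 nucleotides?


codons = nucleotides / 3
codons = 1629 / 3 = 543

543


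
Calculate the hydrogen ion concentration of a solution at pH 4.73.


[H+] = 10^(-pH)
[H+] = 10^(-4.73)
[H+] = 1.862e-05 M

1.862e-05 M


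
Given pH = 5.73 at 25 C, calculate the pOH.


pOH = 14 - pH
pOH = 14 - 5.73
pOH = 8.27

8.27


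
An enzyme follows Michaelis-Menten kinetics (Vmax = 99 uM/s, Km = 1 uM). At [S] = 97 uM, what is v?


v = Vmax * [S] / (Km + [S])
v = 99 * 97 / (1 + 97)
v = 97.9898 uM/s

97.9898 uM/s


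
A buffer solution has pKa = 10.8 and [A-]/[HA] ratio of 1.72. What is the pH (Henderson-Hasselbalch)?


pH = pKa + log10([A-]/[HA])
pH = 10.8 + log10(1.72)
pH = 11.0355

11.0355


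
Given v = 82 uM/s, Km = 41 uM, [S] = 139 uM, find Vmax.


Vmax = v * (Km + [S]) / [S]
Vmax = 82 * (41 + 139) / 139
Vmax = 106.1871 uM/s

106.1871 uM/s


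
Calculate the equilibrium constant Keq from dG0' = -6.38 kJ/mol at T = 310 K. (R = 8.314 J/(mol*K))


Keq = exp(-dG0 * 1000 / (R * T))
Keq = exp(-(-6.38) * 1000 / (8.314 * 310))
Keq = 11.8867

11.8867


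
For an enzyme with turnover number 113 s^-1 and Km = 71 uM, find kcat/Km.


Catalytic efficiency = kcat / Km
= 113 / 71
= 1.5915 uM^-1*s^-1

1.5915 uM^-1*s^-1


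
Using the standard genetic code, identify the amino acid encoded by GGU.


Standard genetic code lookup.
Codon GGU -> Gly

Gly


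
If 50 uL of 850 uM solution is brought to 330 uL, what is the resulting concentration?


C2 = C1 * V1 / V2
C2 = 850 * 50 / 330
C2 = 128.7879 uM

128.7879 uM


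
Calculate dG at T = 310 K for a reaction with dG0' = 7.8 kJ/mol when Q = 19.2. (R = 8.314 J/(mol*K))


dG = dG0' + RT * ln(Q) / 1000
dG = 7.8 + 8.314 * 310 * ln(19.2) / 1000
dG = 15.4158 kJ/mol

15.4158 kJ/mol


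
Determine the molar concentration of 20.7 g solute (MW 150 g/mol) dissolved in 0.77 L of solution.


C = (mass / MW) / volume
C = (20.7 / 150) / 0.77
C = 0.1792 M

0.1792 M


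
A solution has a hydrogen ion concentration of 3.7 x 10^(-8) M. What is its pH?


pH = -log10([H+])
pH = -log10(3.7 x 10^(-8))
pH = 7.4318

7.4318


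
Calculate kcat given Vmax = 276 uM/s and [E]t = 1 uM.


kcat = Vmax / [E]t
kcat = 276 / 1
kcat = 276.0 s^-1

276.0 s^-1


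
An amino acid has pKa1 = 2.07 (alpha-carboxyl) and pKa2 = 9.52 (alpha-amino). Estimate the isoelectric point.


pI = (pKa1 + pKa2) / 2
pI = (2.07 + 9.52) / 2
pI = 5.795

5.795


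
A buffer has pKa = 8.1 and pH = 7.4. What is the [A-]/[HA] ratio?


[A-]/[HA] = 10^(pH - pKa)
= 10^(7.4 - 8.1)
= 0.1995

0.1995


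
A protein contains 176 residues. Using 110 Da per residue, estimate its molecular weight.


MW = n_residues * 110 Da
MW = 176 * 110
MW = 19360 Da

19360 Da


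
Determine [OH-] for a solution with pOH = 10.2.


[OH-] = 10^(-pOH)
[OH-] = 10^(-10.2)
[OH-] = 6.310e-11 M

6.310e-11 M


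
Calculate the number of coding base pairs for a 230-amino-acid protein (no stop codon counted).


Each amino acid = 1 codon = 3 bp
bp = 230 * 3 = 690 bp

690 bp


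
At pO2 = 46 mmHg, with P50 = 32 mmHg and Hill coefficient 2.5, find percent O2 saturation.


Y = pO2^n / (P50^n + pO2^n)
Y = 46^2.5 / (32^2.5 + 46^2.5)
Y = 71.24%

71.24%


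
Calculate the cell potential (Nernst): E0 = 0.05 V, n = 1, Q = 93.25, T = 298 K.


E = E0 - (RT/nF) * ln(Q)
E = 0.05 - (8.314 * 298 / (1 * 96485)) * ln(93.25)
E = -0.0665 V

-0.0665 V


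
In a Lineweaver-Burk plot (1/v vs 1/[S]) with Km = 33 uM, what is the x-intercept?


x-intercept = -1/Km
= -1/33
= -0.0303 1/uM

-0.0303 1/uM


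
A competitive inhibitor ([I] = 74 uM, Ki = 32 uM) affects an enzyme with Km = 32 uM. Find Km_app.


Km_app = Km * (1 + [I]/Ki)
Km_app = 32 * (1 + 74/32)
Km_app = 106.0 uM

106.0 uM


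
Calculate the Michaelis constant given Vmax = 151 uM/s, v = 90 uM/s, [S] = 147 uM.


Km = [S] * (Vmax - v) / v
Km = 147 * (151 - 90) / 90
Km = 99.6333 uM

99.6333 uM


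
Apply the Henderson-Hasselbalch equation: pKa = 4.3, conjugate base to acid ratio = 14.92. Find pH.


pH = pKa + log10([A-]/[HA])
pH = 4.3 + log10(14.92)
pH = 5.4738

5.4738


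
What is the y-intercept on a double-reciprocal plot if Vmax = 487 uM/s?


y-intercept = 1/Vmax
= 1/487
= 0.0021 s/uM

0.0021 s/uM


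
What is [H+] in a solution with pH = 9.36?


[H+] = 10^(-pH)
[H+] = 10^(-9.36)
[H+] = 4.365e-10 M

4.365e-10 M


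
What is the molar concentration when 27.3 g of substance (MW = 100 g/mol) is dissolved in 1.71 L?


C = (mass / MW) / volume
C = (27.3 / 100) / 1.71
C = 0.1596 M

0.1596 M


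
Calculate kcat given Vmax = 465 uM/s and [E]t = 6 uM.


kcat = Vmax / [E]t
kcat = 465 / 6
kcat = 77.5 s^-1

77.5 s^-1


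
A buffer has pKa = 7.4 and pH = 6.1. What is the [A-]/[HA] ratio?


[A-]/[HA] = 10^(pH - pKa)
= 10^(6.1 - 7.4)
= 0.0501

0.0501


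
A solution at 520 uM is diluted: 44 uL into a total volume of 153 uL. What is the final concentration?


C2 = C1 * V1 / V2
C2 = 520 * 44 / 153
C2 = 149.5425 uM

149.5425 uM


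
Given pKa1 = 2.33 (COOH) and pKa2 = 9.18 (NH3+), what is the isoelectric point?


pI = (pKa1 + pKa2) / 2
pI = (2.33 + 9.18) / 2
pI = 5.755

5.755


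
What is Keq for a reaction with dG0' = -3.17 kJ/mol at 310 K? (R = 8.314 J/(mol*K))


Keq = exp(-dG0 * 1000 / (R * T))
Keq = exp(-(-3.17) * 1000 / (8.314 * 310))
Keq = 3.4211

3.4211


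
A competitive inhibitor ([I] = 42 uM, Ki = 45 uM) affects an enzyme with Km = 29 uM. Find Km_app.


Km_app = Km * (1 + [I]/Ki)
Km_app = 29 * (1 + 42/45)
Km_app = 56.0667 uM

56.0667 uM


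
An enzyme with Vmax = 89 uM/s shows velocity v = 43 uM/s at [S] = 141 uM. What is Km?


Km = [S] * (Vmax - v) / v
Km = 141 * (89 - 43) / 43
Km = 150.8372 uM

150.8372 uM


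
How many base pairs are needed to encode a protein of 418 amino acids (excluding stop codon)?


Each amino acid = 1 codon = 3 bp
bp = 418 * 3 = 1254 bp

1254 bp


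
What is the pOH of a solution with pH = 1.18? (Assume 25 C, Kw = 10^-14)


pOH = 14 - pH
pOH = 14 - 1.18
pOH = 12.82

12.82


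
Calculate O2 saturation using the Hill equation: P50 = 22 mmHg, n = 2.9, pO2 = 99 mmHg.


Y = pO2^n / (P50^n + pO2^n)
Y = 99^2.9 / (22^2.9 + 99^2.9)
Y = 98.74%

98.74%


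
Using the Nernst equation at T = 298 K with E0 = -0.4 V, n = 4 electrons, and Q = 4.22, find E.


E = E0 - (RT/nF) * ln(Q)
E = -0.4 - (8.314 * 298 / (4 * 96485)) * ln(4.22)
E = -0.4092 V

-0.4092 V


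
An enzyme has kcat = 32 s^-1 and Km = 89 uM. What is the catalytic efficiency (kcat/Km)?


Catalytic efficiency = kcat / Km
= 32 / 89
= 0.3596 uM^-1*s^-1

0.3596 uM^-1*s^-1


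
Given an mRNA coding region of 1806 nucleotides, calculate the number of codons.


codons = nucleotides / 3
codons = 1806 / 3 = 602

602


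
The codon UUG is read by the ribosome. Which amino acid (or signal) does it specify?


Standard genetic code lookup.
Codon UUG -> Leu

Leu


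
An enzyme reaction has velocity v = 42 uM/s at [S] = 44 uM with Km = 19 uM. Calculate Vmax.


Vmax = v * (Km + [S]) / [S]
Vmax = 42 * (19 + 44) / 44
Vmax = 60.1364 uM/s

60.1364 uM/s


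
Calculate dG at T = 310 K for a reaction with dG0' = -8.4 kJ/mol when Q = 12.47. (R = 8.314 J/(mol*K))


dG = dG0' + RT * ln(Q) / 1000
dG = -8.4 + 8.314 * 310 * ln(12.47) / 1000
dG = -1.8965 kJ/mol

-1.8965 kJ/mol
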